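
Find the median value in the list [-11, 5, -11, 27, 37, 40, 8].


First, sort the list: [-11, -11, 5, 8, 27, 37, 40]
The list has 7 elements (odd count).
The middle index is 3 (0-based), and the element there is 8.
Final answer: 8


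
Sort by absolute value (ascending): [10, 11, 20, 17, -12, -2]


Compute absolute values:
  |10| = 10
  |11| = 11
  |20| = 20
  |17| = 17
  |-12| = 12
  |-2| = 2
Absolute values in increasing order: 2 < 10 < 11 < 12 < 17 < 20
Listing the original numbers in that order gives the answer.
Final answer: [-2, 10, 11, -12, 17, 20]


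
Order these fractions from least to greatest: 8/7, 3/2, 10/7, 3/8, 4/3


Convert to decimal for comparison:
  8/7 = 1.1429
  3/2 = 1.5
  10/7 = 1.4286
  3/8 = 0.375
  4/3 = 1.3333
Decimals in increasing order: 0.375 < 1.1429 < 1.3333 < 1.4286 < 1.5
Writing each back as its fraction gives the sorted order.
Final answer: 3/8, 8/7, 4/3, 10/7, 3/2


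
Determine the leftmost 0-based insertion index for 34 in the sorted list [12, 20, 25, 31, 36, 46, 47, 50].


List is sorted: [12, 20, 25, 31, 36, 46, 47, 50]
We need the leftmost position where 34 can be inserted, i.e. the first index whose element is >= 34 (or the end of the list if none is).
Binary search with low=0, high=8 (0-based indices):
  low=0, high=8, mid=4: a[4]=36 >= 34, so high = 4
  low=0, high=4, mid=2: a[2]=25 < 34, so low = 3
  low=3, high=4, mid=3: a[3]=31 < 34, so low = 4
Now low = high = 4, so the insertion index is 4.
Final answer: 4


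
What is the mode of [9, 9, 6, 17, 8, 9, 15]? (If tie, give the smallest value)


Count the frequency of each value:
  6 appears 1 time(s)
  8 appears 1 time(s)
  9 appears 3 time(s)
  15 appears 1 time(s)
  17 appears 1 time(s)
Maximum frequency is 3.
Only 9 reaches that frequency, so it is the mode.
Final answer: 9


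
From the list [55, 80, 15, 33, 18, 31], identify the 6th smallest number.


Sort ascending: [15, 18, 31, 33, 55, 80]
The 6th element (1-indexed) is at index 5.
Value = 80
Final answer: 80


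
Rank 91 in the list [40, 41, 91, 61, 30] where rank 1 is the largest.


Sort descending: [91, 61, 41, 40, 30]
Find 91 in the sorted list.
91 is at position 1.
Final answer: 1


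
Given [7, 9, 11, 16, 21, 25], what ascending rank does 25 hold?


Sort ascending: [7, 9, 11, 16, 21, 25]
Find 25 in the sorted list.
25 is at position 6 (1-indexed).
Final answer: 6


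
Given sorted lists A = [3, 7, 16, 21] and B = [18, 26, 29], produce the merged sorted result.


List A: [3, 7, 16, 21]
List B: [18, 26, 29]
Repeatedly compare the front elements and take the smaller:
  3 vs 18 -> take 3
  7 vs 18 -> take 7
  16 vs 18 -> take 16
  21 vs 18 -> take 18
  21 vs 26 -> take 21
  A is exhausted; append the rest of B: [26, 29]
Final answer: [3, 7, 16, 18, 21, 26, 29]


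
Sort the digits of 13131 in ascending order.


The number 13131 has digits: 1, 3, 1, 3, 1
Sorted: 1, 1, 1, 3, 3
Joining the sorted digits gives the result.
Final answer: 11133


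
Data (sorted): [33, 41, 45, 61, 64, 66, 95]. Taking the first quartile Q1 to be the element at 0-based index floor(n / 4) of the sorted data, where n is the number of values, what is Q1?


The list has n = 7 elements.
Q1 index = floor(7 / 4) = floor(1.75) = 1
Counting from index 0 in the sorted data, the element at index 1 is 41.
Final answer: 41


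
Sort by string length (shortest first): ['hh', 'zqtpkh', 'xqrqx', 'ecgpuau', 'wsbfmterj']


Compute lengths:
  'hh' has length 2
  'zqtpkh' has length 6
  'xqrqx' has length 5
  'ecgpuau' has length 7
  'wsbfmterj' has length 9
Lengths in increasing order: 2 < 5 < 6 < 7 < 9
Listing the words in that order gives the answer.
Final answer: ['hh', 'xqrqx', 'zqtpkh', 'ecgpuau', 'wsbfmterj']


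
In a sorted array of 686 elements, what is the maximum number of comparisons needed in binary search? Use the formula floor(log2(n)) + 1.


Binary search halves the search space each step.
Maximum comparisons = floor(log2(686)) + 1
log2(686) = 9.4221
floor(log2(686)) = 9, so 9 + 1 = 10
Final answer: 10


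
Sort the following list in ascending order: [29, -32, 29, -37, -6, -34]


Original list: [29, -32, 29, -37, -6, -34]
Repeatedly take the smallest remaining element:
  Remaining [29, -32, 29, -37, -6, -34] -> smallest is -37
  Remaining [29, -32, 29, -6, -34] -> smallest is -34
  Remaining [29, -32, 29, -6] -> smallest is -32
  Remaining [29, 29, -6] -> smallest is -6
  Remaining [29, 29] -> smallest is 29
  Remaining [29] -> smallest is 29
Collecting the picks in order gives the sorted list.
Final answer: [-37, -34, -32, -6, 29, 29]


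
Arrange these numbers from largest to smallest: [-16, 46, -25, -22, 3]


Original list: [-16, 46, -25, -22, 3]
Repeatedly take the largest remaining element:
  Remaining [-16, 46, -25, -22, 3] -> largest is 46
  Remaining [-16, -25, -22, 3] -> largest is 3
  Remaining [-16, -25, -22] -> largest is -16
  Remaining [-25, -22] -> largest is -22
  Remaining [-25] -> largest is -25
Collecting the picks in order gives the descending list.
Final answer: [46, 3, -16, -22, -25]


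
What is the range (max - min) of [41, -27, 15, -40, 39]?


Maximum value: 41
Minimum value: -40
Range = 41 - (-40) = 81
Final answer: 81


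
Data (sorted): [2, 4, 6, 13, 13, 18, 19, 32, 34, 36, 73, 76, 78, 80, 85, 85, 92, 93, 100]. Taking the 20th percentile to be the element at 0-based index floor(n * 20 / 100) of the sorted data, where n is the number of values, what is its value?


The dataset has n = 19 elements.
Index = floor(19 * 20 / 100) = floor(380 / 100) = floor(3.8) = 3
Counting from index 0 in the sorted data, the element at index 3 is 13.
Final answer: 13


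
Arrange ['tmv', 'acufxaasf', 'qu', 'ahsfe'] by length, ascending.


Compute lengths:
  'tmv' has length 3
  'acufxaasf' has length 9
  'qu' has length 2
  'ahsfe' has length 5
Lengths in increasing order: 2 < 3 < 5 < 9
Listing the words in that order gives the answer.
Final answer: ['qu', 'tmv', 'ahsfe', 'acufxaasf']


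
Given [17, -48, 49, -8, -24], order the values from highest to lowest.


Original list: [17, -48, 49, -8, -24]
Repeatedly take the largest remaining element:
  Remaining [17, -48, 49, -8, -24] -> largest is 49
  Remaining [17, -48, -8, -24] -> largest is 17
  Remaining [-48, -8, -24] -> largest is -8
  Remaining [-48, -24] -> largest is -24
  Remaining [-48] -> largest is -48
Collecting the picks in order gives the descending list.
Final answer: [49, 17, -8, -24, -48]


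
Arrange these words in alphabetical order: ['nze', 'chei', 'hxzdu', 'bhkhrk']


Compare strings character by character (the first differing letter decides):
  'bhkhrk' < 'chei' since 'b' < 'c' at position 1
  'chei' < 'hxzdu' since 'c' < 'h' at position 1
  'hxzdu' < 'nze' since 'h' < 'n' at position 1
Chaining these comparisons gives the alphabetical order.
Final answer: ['bhkhrk', 'chei', 'hxzdu', 'nze']


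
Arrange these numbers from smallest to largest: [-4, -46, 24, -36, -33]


Original list: [-4, -46, 24, -36, -33]
Repeatedly take the smallest remaining element:
  Remaining [-4, -46, 24, -36, -33] -> smallest is -46
  Remaining [-4, 24, -36, -33] -> smallest is -36
  Remaining [-4, 24, -33] -> smallest is -33
  Remaining [-4, 24] -> smallest is -4
  Remaining [24] -> smallest is 24
Collecting the picks in order gives the sorted list.
Final answer: [-46, -36, -33, -4, 24]


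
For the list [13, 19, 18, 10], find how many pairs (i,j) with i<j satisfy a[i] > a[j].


For each element, count the later elements that are smaller than it:
  13 (index 0): smaller elements after it = [10] -> 1
  19 (index 1): smaller elements after it = [18, 10] -> 2
  18 (index 2): smaller elements after it = [10] -> 1
Total inversions = 1 + 2 + 1 = 4
Final answer: 4


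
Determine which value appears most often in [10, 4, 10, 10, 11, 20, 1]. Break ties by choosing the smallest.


Count the frequency of each value:
  1 appears 1 time(s)
  4 appears 1 time(s)
  10 appears 3 time(s)
  11 appears 1 time(s)
  20 appears 1 time(s)
Maximum frequency is 3.
Only 10 reaches that frequency, so it is the mode.
Final answer: 10


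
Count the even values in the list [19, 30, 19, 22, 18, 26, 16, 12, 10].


Check each element:
  19 is odd
  30 is even
  19 is odd
  22 is even
  18 is even
  26 is even
  16 is even
  12 is even
  10 is even
Evens: [30, 22, 18, 26, 16, 12, 10]
Count of evens = 7
Final answer: 7


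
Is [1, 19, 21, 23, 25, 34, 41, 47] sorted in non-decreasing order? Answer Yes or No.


Check consecutive pairs:
  1 <= 19? True
  19 <= 21? True
  21 <= 23? True
  23 <= 25? True
  25 <= 34? True
  34 <= 41? True
  41 <= 47? True
Every consecutive pair is in order, so the list is non-decreasing.
Final answer: Yes


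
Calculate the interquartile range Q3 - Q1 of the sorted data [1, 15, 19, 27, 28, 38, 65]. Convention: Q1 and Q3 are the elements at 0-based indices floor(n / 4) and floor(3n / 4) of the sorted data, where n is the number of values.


The data has n = 7 elements.
Q1 index = floor(7 / 4) = floor(1.75) = 1; Q3 index = floor(3 * 7 / 4) = floor(5.25) = 5
Q1 = element at index 1 = 15
Q3 = element at index 5 = 38
IQR = 38 - 15 = 23
Final answer: 23


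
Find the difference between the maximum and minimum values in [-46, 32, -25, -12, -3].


Maximum value: 32
Minimum value: -46
Range = 32 - (-46) = 78
Final answer: 78


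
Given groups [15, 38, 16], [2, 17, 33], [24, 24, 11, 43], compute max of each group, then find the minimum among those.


Find max of each group:
  Group 1: [15, 38, 16] -> max = 38
  Group 2: [2, 17, 33] -> max = 33
  Group 3: [24, 24, 11, 43] -> max = 43
Maxes: [38, 33, 43]
Minimum of maxes = 33
Final answer: 33


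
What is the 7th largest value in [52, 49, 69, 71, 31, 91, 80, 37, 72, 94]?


Sort descending: [94, 91, 80, 72, 71, 69, 52, 49, 37, 31]
The 7th element (1-indexed) is at index 6.
Value = 52
Final answer: 52


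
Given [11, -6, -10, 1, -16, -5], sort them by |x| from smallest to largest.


Compute absolute values:
  |11| = 11
  |-6| = 6
  |-10| = 10
  |1| = 1
  |-16| = 16
  |-5| = 5
Absolute values in increasing order: 1 < 5 < 6 < 10 < 11 < 16
Listing the original numbers in that order gives the answer.
Final answer: [1, -5, -6, -10, 11, -16]


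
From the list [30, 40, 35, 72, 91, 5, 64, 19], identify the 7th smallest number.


Sort ascending: [5, 19, 30, 35, 40, 64, 72, 91]
The 7th element (1-indexed) is at index 6.
Value = 72
Final answer: 72


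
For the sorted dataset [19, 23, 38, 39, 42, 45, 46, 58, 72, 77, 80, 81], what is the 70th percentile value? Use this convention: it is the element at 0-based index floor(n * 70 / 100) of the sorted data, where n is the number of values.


The dataset has n = 12 elements.
Index = floor(12 * 70 / 100) = floor(840 / 100) = floor(8.4) = 8
Counting from index 0 in the sorted data, the element at index 8 is 72.
Final answer: 72


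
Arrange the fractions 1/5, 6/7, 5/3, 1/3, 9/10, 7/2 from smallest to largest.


Convert to decimal for comparison:
  1/5 = 0.2
  6/7 = 0.8571
  5/3 = 1.6667
  1/3 = 0.3333
  9/10 = 0.9
  7/2 = 3.5
Decimals in increasing order: 0.2 < 0.3333 < 0.8571 < 0.9 < 1.6667 < 3.5
Writing each back as its fraction gives the sorted order.
Final answer: 1/5, 1/3, 6/7, 9/10, 5/3, 7/2


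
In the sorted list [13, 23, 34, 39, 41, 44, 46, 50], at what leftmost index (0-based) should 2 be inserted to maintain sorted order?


List is sorted: [13, 23, 34, 39, 41, 44, 46, 50]
We need the leftmost position where 2 can be inserted, i.e. the first index whose element is >= 2 (or the end of the list if none is).
Binary search with low=0, high=8 (0-based indices):
  low=0, high=8, mid=4: a[4]=41 >= 2, so high = 4
  low=0, high=4, mid=2: a[2]=34 >= 2, so high = 2
  low=0, high=2, mid=1: a[1]=23 >= 2, so high = 1
  low=0, high=1, mid=0: a[0]=13 >= 2, so high = 0
Now low = high = 0, so the insertion index is 0.
Final answer: 0


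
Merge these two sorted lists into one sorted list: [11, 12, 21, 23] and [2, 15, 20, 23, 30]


List A: [11, 12, 21, 23]
List B: [2, 15, 20, 23, 30]
Repeatedly compare the front elements and take the smaller:
  11 vs 2 -> take 2
  11 vs 15 -> take 11
  12 vs 15 -> take 12
  21 vs 15 -> take 15
  21 vs 20 -> take 20
  21 vs 23 -> take 21
  23 vs 23 -> take 23
  A is exhausted; append the rest of B: [23, 30]
Final answer: [2, 11, 12, 15, 20, 21, 23, 23, 30]


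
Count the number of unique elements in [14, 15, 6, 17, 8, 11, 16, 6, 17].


List all unique values:
Distinct values: [6, 8, 11, 14, 15, 16, 17]
Count = 7
Final answer: 7


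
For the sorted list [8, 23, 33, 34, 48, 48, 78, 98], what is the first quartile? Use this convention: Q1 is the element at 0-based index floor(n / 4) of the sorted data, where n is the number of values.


The list has n = 8 elements.
Q1 index = floor(8 / 4) = floor(2) = 2
Counting from index 0 in the sorted data, the element at index 2 is 33.
Final answer: 33


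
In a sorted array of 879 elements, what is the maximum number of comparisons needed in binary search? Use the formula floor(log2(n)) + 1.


Binary search halves the search space each step.
Maximum comparisons = floor(log2(879)) + 1
log2(879) = 9.7797
floor(log2(879)) = 9, so 9 + 1 = 10
Final answer: 10


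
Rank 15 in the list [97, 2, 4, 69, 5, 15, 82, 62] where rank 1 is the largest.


Sort descending: [97, 82, 69, 62, 15, 5, 4, 2]
Find 15 in the sorted list.
15 is at position 5.
Final answer: 5


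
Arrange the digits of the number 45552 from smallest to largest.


The number 45552 has digits: 4, 5, 5, 5, 2
Sorted: 2, 4, 5, 5, 5
Joining the sorted digits gives the result.
Final answer: 24555


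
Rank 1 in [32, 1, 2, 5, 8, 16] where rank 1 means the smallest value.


Sort ascending: [1, 2, 5, 8, 16, 32]
Find 1 in the sorted list.
1 is at position 1 (1-indexed).
Final answer: 1


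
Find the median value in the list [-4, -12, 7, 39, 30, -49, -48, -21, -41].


First, sort the list: [-49, -48, -41, -21, -12, -4, 7, 30, 39]
The list has 9 elements (odd count).
The middle index is 4 (0-based), and the element there is -12.
Final answer: -12


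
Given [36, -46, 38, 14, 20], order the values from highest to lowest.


Original list: [36, -46, 38, 14, 20]
Repeatedly take the largest remaining element:
  Remaining [36, -46, 38, 14, 20] -> largest is 38
  Remaining [36, -46, 14, 20] -> largest is 36
  Remaining [-46, 14, 20] -> largest is 20
  Remaining [-46, 14] -> largest is 14
  Remaining [-46] -> largest is -46
Collecting the picks in order gives the descending list.
Final answer: [38, 36, 20, 14, -46]


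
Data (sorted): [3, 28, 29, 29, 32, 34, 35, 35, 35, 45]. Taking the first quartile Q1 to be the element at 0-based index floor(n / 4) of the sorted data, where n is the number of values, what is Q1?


The list has n = 10 elements.
Q1 index = floor(10 / 4) = floor(2.5) = 2
Counting from index 0 in the sorted data, the element at index 2 is 29.
Final answer: 29


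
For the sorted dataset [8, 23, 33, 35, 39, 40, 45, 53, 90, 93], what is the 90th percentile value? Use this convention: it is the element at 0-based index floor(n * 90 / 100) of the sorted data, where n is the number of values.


The dataset has n = 10 elements.
Index = floor(10 * 90 / 100) = floor(900 / 100) = floor(9) = 9
Counting from index 0 in the sorted data, the element at index 9 is 93.
Final answer: 93


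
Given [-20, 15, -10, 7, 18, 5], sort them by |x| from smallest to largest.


Compute absolute values:
  |-20| = 20
  |15| = 15
  |-10| = 10
  |7| = 7
  |18| = 18
  |5| = 5
Absolute values in increasing order: 5 < 7 < 10 < 15 < 18 < 20
Listing the original numbers in that order gives the answer.
Final answer: [5, 7, -10, 15, 18, -20]


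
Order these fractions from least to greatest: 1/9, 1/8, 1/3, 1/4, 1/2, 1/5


Convert to decimal for comparison:
  1/9 = 0.1111
  1/8 = 0.125
  1/3 = 0.3333
  1/4 = 0.25
  1/2 = 0.5
  1/5 = 0.2
Decimals in increasing order: 0.1111 < 0.125 < 0.2 < 0.25 < 0.3333 < 0.5
Writing each back as its fraction gives the sorted order.
Final answer: 1/9, 1/8, 1/5, 1/4, 1/3, 1/2


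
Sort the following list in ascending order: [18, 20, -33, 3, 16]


Original list: [18, 20, -33, 3, 16]
Repeatedly take the smallest remaining element:
  Remaining [18, 20, -33, 3, 16] -> smallest is -33
  Remaining [18, 20, 3, 16] -> smallest is 3
  Remaining [18, 20, 16] -> smallest is 16
  Remaining [18, 20] -> smallest is 18
  Remaining [20] -> smallest is 20
Collecting the picks in order gives the sorted list.
Final answer: [-33, 3, 16, 18, 20]


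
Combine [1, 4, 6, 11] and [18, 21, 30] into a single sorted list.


List A: [1, 4, 6, 11]
List B: [18, 21, 30]
Repeatedly compare the front elements and take the smaller:
  1 vs 18 -> take 1
  4 vs 18 -> take 4
  6 vs 18 -> take 6
  11 vs 18 -> take 11
  A is exhausted; append the rest of B: [18, 21, 30]
Final answer: [1, 4, 6, 11, 18, 21, 30]


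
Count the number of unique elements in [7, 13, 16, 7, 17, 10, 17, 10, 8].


List all unique values:
Distinct values: [7, 8, 10, 13, 16, 17]
Count = 6
Final answer: 6


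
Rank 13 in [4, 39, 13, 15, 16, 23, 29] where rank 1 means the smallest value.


Sort ascending: [4, 13, 15, 16, 23, 29, 39]
Find 13 in the sorted list.
13 is at position 2 (1-indexed).
Final answer: 2


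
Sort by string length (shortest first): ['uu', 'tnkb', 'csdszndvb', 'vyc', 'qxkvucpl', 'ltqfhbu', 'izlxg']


Compute lengths:
  'uu' has length 2
  'tnkb' has length 4
  'csdszndvb' has length 9
  'vyc' has length 3
  'qxkvucpl' has length 8
  'ltqfhbu' has length 7
  'izlxg' has length 5
Lengths in increasing order: 2 < 3 < 4 < 5 < 7 < 8 < 9
Listing the words in that order gives the answer.
Final answer: ['uu', 'vyc', 'tnkb', 'izlxg', 'ltqfhbu', 'qxkvucpl', 'csdszndvb']


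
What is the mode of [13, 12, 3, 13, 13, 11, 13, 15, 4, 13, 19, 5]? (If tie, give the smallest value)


Count the frequency of each value:
  3 appears 1 time(s)
  4 appears 1 time(s)
  5 appears 1 time(s)
  11 appears 1 time(s)
  12 appears 1 time(s)
  13 appears 5 time(s)
  15 appears 1 time(s)
  19 appears 1 time(s)
Maximum frequency is 5.
Only 13 reaches that frequency, so it is the mode.
Final answer: 13


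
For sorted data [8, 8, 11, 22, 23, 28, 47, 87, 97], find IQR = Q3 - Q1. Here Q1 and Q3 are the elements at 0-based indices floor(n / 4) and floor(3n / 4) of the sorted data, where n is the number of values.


The data has n = 9 elements.
Q1 index = floor(9 / 4) = floor(2.25) = 2; Q3 index = floor(3 * 9 / 4) = floor(6.75) = 6
Q1 = element at index 2 = 11
Q3 = element at index 6 = 47
IQR = 47 - 11 = 36
Final answer: 36


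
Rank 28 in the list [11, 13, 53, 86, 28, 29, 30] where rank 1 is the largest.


Sort descending: [86, 53, 30, 29, 28, 13, 11]
Find 28 in the sorted list.
28 is at position 5.
Final answer: 5


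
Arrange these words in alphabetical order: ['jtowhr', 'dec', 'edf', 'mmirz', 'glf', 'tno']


Compare strings character by character (the first differing letter decides):
  'dec' < 'edf' since 'd' < 'e' at position 1
  'edf' < 'glf' since 'e' < 'g' at position 1
  'glf' < 'jtowhr' since 'g' < 'j' at position 1
  'jtowhr' < 'mmirz' since 'j' < 'm' at position 1
  'mmirz' < 'tno' since 'm' < 't' at position 1
Chaining these comparisons gives the alphabetical order.
Final answer: ['dec', 'edf', 'glf', 'jtowhr', 'mmirz', 'tno']


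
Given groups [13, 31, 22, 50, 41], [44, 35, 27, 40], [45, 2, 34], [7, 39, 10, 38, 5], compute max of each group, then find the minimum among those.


Find max of each group:
  Group 1: [13, 31, 22, 50, 41] -> max = 50
  Group 2: [44, 35, 27, 40] -> max = 44
  Group 3: [45, 2, 34] -> max = 45
  Group 4: [7, 39, 10, 38, 5] -> max = 39
Maxes: [50, 44, 45, 39]
Minimum of maxes = 39
Final answer: 39


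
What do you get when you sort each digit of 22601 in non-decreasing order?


The number 22601 has digits: 2, 2, 6, 0, 1
Sorted: 0, 1, 2, 2, 6
Joining the sorted digits gives the result.
Final answer: 01226


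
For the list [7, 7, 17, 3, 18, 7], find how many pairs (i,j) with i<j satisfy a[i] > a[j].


For each element, count the later elements that are smaller than it:
  7 (index 0): smaller elements after it = [3] -> 1
  7 (index 1): smaller elements after it = [3] -> 1
  17 (index 2): smaller elements after it = [3, 7] -> 2
  3 (index 3): smaller elements after it = [] -> 0
  18 (index 4): smaller elements after it = [7] -> 1
Total inversions = 1 + 1 + 2 + 0 + 1 = 5
Final answer: 5


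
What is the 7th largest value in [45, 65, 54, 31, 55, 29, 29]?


Sort descending: [65, 55, 54, 45, 31, 29, 29]
The 7th element (1-indexed) is at index 6.
Value = 29
Final answer: 29


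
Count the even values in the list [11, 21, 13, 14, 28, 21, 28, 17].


Check each element:
  11 is odd
  21 is odd
  13 is odd
  14 is even
  28 is even
  21 is odd
  28 is even
  17 is odd
Evens: [14, 28, 28]
Count of evens = 3
Final answer: 3


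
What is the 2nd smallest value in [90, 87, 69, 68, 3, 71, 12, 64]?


Sort ascending: [3, 12, 64, 68, 69, 71, 87, 90]
The 2nd element (1-indexed) is at index 1.
Value = 12
Final answer: 12


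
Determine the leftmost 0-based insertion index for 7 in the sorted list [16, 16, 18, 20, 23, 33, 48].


List is sorted: [16, 16, 18, 20, 23, 33, 48]
We need the leftmost position where 7 can be inserted, i.e. the first index whose element is >= 7 (or the end of the list if none is).
Binary search with low=0, high=7 (0-based indices):
  low=0, high=7, mid=3: a[3]=20 >= 7, so high = 3
  low=0, high=3, mid=1: a[1]=16 >= 7, so high = 1
  low=0, high=1, mid=0: a[0]=16 >= 7, so high = 0
Now low = high = 0, so the insertion index is 0.
Final answer: 0


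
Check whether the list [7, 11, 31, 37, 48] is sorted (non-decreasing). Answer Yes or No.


Check consecutive pairs:
  7 <= 11? True
  11 <= 31? True
  31 <= 37? True
  37 <= 48? True
Every consecutive pair is in order, so the list is non-decreasing.
Final answer: Yes


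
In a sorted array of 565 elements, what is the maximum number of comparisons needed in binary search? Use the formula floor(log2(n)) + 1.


Binary search halves the search space each step.
Maximum comparisons = floor(log2(565)) + 1
log2(565) = 9.1421
floor(log2(565)) = 9, so 9 + 1 = 10
Final answer: 10


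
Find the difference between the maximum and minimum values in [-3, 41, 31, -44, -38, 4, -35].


Maximum value: 41
Minimum value: -44
Range = 41 - (-44) = 85
Final answer: 85


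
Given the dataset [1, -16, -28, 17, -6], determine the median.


First, sort the list: [-28, -16, -6, 1, 17]
The list has 5 elements (odd count).
The middle index is 2 (0-based), and the element there is -6.
Final answer: -6


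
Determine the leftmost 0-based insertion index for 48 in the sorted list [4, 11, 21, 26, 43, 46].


List is sorted: [4, 11, 21, 26, 43, 46]
We need the leftmost position where 48 can be inserted, i.e. the first index whose element is >= 48 (or the end of the list if none is).
Binary search with low=0, high=6 (0-based indices):
  low=0, high=6, mid=3: a[3]=26 < 48, so low = 4
  low=4, high=6, mid=5: a[5]=46 < 48, so low = 6
Now low = high = 6, so the insertion index is 6.
Final answer: 6


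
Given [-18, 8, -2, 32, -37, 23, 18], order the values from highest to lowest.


Original list: [-18, 8, -2, 32, -37, 23, 18]
Repeatedly take the largest remaining element:
  Remaining [-18, 8, -2, 32, -37, 23, 18] -> largest is 32
  Remaining [-18, 8, -2, -37, 23, 18] -> largest is 23
  Remaining [-18, 8, -2, -37, 18] -> largest is 18
  Remaining [-18, 8, -2, -37] -> largest is 8
  Remaining [-18, -2, -37] -> largest is -2
  Remaining [-18, -37] -> largest is -18
  Remaining [-37] -> largest is -37
Collecting the picks in order gives the descending list.
Final answer: [32, 23, 18, 8, -2, -18, -37]


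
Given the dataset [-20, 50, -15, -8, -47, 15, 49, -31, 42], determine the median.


First, sort the list: [-47, -31, -20, -15, -8, 15, 42, 49, 50]
The list has 9 elements (odd count).
The middle index is 4 (0-based), and the element there is -8.
Final answer: -8


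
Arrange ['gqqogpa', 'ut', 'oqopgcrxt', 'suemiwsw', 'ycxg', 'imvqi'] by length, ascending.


Compute lengths:
  'gqqogpa' has length 7
  'ut' has length 2
  'oqopgcrxt' has length 9
  'suemiwsw' has length 8
  'ycxg' has length 4
  'imvqi' has length 5
Lengths in increasing order: 2 < 4 < 5 < 7 < 8 < 9
Listing the words in that order gives the answer.
Final answer: ['ut', 'ycxg', 'imvqi', 'gqqogpa', 'suemiwsw', 'oqopgcrxt']


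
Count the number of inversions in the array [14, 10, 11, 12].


For each element, count the later elements that are smaller than it:
  14 (index 0): smaller elements after it = [10, 11, 12] -> 3
  10 (index 1): smaller elements after it = [] -> 0
  11 (index 2): smaller elements after it = [] -> 0
Total inversions = 3 + 0 + 0 = 3
Final answer: 3


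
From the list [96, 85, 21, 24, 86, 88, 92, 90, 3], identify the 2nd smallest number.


Sort ascending: [3, 21, 24, 85, 86, 88, 90, 92, 96]
The 2nd element (1-indexed) is at index 1.
Value = 21
Final answer: 21


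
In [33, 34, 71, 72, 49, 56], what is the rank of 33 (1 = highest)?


Sort descending: [72, 71, 56, 49, 34, 33]
Find 33 in the sorted list.
33 is at position 6.
Final answer: 6


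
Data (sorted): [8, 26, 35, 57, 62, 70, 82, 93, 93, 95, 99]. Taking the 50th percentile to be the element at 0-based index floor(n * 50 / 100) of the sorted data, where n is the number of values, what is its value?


The dataset has n = 11 elements.
Index = floor(11 * 50 / 100) = floor(550 / 100) = floor(5.5) = 5
Counting from index 0 in the sorted data, the element at index 5 is 70.
Final answer: 70


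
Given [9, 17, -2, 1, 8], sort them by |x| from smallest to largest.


Compute absolute values:
  |9| = 9
  |17| = 17
  |-2| = 2
  |1| = 1
  |8| = 8
Absolute values in increasing order: 1 < 2 < 8 < 9 < 17
Listing the original numbers in that order gives the answer.
Final answer: [1, -2, 8, 9, 17]


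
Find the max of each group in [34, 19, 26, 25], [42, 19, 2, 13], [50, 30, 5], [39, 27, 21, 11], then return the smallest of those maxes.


Find max of each group:
  Group 1: [34, 19, 26, 25] -> max = 34
  Group 2: [42, 19, 2, 13] -> max = 42
  Group 3: [50, 30, 5] -> max = 50
  Group 4: [39, 27, 21, 11] -> max = 39
Maxes: [34, 42, 50, 39]
Minimum of maxes = 34
Final answer: 34


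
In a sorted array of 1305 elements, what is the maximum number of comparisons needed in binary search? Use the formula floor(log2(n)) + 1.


Binary search halves the search space each step.
Maximum comparisons = floor(log2(1305)) + 1
log2(1305) = 10.3498
floor(log2(1305)) = 10, so 10 + 1 = 11
Final answer: 11


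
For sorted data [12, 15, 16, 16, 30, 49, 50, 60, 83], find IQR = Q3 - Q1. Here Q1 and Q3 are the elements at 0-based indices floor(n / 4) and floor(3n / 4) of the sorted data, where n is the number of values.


The data has n = 9 elements.
Q1 index = floor(9 / 4) = floor(2.25) = 2; Q3 index = floor(3 * 9 / 4) = floor(6.75) = 6
Q1 = element at index 2 = 16
Q3 = element at index 6 = 50
IQR = 50 - 16 = 34
Final answer: 34


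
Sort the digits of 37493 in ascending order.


The number 37493 has digits: 3, 7, 4, 9, 3
Sorted: 3, 3, 4, 7, 9
Joining the sorted digits gives the result.
Final answer: 33479


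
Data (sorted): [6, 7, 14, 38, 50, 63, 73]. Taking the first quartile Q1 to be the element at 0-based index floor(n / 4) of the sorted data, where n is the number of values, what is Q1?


The list has n = 7 elements.
Q1 index = floor(7 / 4) = floor(1.75) = 1
Counting from index 0 in the sorted data, the element at index 1 is 7.
Final answer: 7


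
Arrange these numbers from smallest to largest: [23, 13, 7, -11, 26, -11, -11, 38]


Original list: [23, 13, 7, -11, 26, -11, -11, 38]
Repeatedly take the smallest remaining element:
  Remaining [23, 13, 7, -11, 26, -11, -11, 38] -> smallest is -11
  Remaining [23, 13, 7, 26, -11, -11, 38] -> smallest is -11
  Remaining [23, 13, 7, 26, -11, 38] -> smallest is -11
  Remaining [23, 13, 7, 26, 38] -> smallest is 7
  Remaining [23, 13, 26, 38] -> smallest is 13
  Remaining [23, 26, 38] -> smallest is 23
  Remaining [26, 38] -> smallest is 26
  Remaining [38] -> smallest is 38
Collecting the picks in order gives the sorted list.
Final answer: [-11, -11, -11, 7, 13, 23, 26, 38]


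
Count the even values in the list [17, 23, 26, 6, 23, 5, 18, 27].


Check each element:
  17 is odd
  23 is odd
  26 is even
  6 is even
  23 is odd
  5 is odd
  18 is even
  27 is odd
Evens: [26, 6, 18]
Count of evens = 3
Final answer: 3


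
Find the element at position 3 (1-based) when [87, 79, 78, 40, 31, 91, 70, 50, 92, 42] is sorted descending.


Sort descending: [92, 91, 87, 79, 78, 70, 50, 42, 40, 31]
The 3rd element (1-indexed) is at index 2.
Value = 87
Final answer: 87


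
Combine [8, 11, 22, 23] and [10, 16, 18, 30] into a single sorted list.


List A: [8, 11, 22, 23]
List B: [10, 16, 18, 30]
Repeatedly compare the front elements and take the smaller:
  8 vs 10 -> take 8
  11 vs 10 -> take 10
  11 vs 16 -> take 11
  22 vs 16 -> take 16
  22 vs 18 -> take 18
  22 vs 30 -> take 22
  23 vs 30 -> take 23
  A is exhausted; append the rest of B: [30]
Final answer: [8, 10, 11, 16, 18, 22, 23, 30]


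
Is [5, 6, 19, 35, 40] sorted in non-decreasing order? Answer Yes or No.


Check consecutive pairs:
  5 <= 6? True
  6 <= 19? True
  19 <= 35? True
  35 <= 40? True
Every consecutive pair is in order, so the list is non-decreasing.
Final answer: Yes


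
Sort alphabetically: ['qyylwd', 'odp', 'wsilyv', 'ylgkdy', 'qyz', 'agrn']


Compare strings character by character (the first differing letter decides):
  'agrn' < 'odp' since 'a' < 'o' at position 1
  'odp' < 'qyylwd' since 'o' < 'q' at position 1
  'qyylwd' < 'qyz' since 'y' < 'z' at position 3
  'qyz' < 'wsilyv' since 'q' < 'w' at position 1
  'wsilyv' < 'ylgkdy' since 'w' < 'y' at position 1
Chaining these comparisons gives the alphabetical order.
Final answer: ['agrn', 'odp', 'qyylwd', 'qyz', 'wsilyv', 'ylgkdy']


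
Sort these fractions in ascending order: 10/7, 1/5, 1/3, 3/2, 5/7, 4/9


Convert to decimal for comparison:
  10/7 = 1.4286
  1/5 = 0.2
  1/3 = 0.3333
  3/2 = 1.5
  5/7 = 0.7143
  4/9 = 0.4444
Decimals in increasing order: 0.2 < 0.3333 < 0.4444 < 0.7143 < 1.4286 < 1.5
Writing each back as its fraction gives the sorted order.
Final answer: 1/5, 1/3, 4/9, 5/7, 10/7, 3/2


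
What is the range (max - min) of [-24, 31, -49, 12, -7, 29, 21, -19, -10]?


Maximum value: 31
Minimum value: -49
Range = 31 - (-49) = 80
Final answer: 80


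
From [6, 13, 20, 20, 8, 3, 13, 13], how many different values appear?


List all unique values:
Distinct values: [3, 6, 8, 13, 20]
Count = 5
Final answer: 5


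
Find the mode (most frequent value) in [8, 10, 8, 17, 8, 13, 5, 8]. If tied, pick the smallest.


Count the frequency of each value:
  5 appears 1 time(s)
  8 appears 4 time(s)
  10 appears 1 time(s)
  13 appears 1 time(s)
  17 appears 1 time(s)
Maximum frequency is 4.
Only 8 reaches that frequency, so it is the mode.
Final answer: 8


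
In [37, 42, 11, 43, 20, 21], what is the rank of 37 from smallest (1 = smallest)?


Sort ascending: [11, 20, 21, 37, 42, 43]
Find 37 in the sorted list.
37 is at position 4 (1-indexed).
Final answer: 4


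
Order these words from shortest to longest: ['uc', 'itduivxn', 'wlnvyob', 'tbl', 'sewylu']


Compute lengths:
  'uc' has length 2
  'itduivxn' has length 8
  'wlnvyob' has length 7
  'tbl' has length 3
  'sewylu' has length 6
Lengths in increasing order: 2 < 3 < 6 < 7 < 8
Listing the words in that order gives the answer.
Final answer: ['uc', 'tbl', 'sewylu', 'wlnvyob', 'itduivxn']


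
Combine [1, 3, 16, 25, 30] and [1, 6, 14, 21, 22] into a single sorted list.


List A: [1, 3, 16, 25, 30]
List B: [1, 6, 14, 21, 22]
Repeatedly compare the front elements and take the smaller:
  1 vs 1 -> take 1
  3 vs 1 -> take 1
  3 vs 6 -> take 3
  16 vs 6 -> take 6
  16 vs 14 -> take 14
  16 vs 21 -> take 16
  25 vs 21 -> take 21
  25 vs 22 -> take 22
  B is exhausted; append the rest of A: [25, 30]
Final answer: [1, 1, 3, 6, 14, 16, 21, 22, 25, 30]


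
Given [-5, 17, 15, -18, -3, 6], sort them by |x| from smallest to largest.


Compute absolute values:
  |-5| = 5
  |17| = 17
  |15| = 15
  |-18| = 18
  |-3| = 3
  |6| = 6
Absolute values in increasing order: 3 < 5 < 6 < 15 < 17 < 18
Listing the original numbers in that order gives the answer.
Final answer: [-3, -5, 6, 15, 17, -18]


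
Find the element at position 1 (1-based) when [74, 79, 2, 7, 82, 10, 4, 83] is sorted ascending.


Sort ascending: [2, 4, 7, 10, 74, 79, 82, 83]
The 1st element (1-indexed) is at index 0.
Value = 2
Final answer: 2


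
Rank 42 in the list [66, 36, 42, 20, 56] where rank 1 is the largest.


Sort descending: [66, 56, 42, 36, 20]
Find 42 in the sorted list.
42 is at position 3.
Final answer: 3


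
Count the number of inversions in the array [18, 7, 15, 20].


For each element, count the later elements that are smaller than it:
  18 (index 0): smaller elements after it = [7, 15] -> 2
  7 (index 1): smaller elements after it = [] -> 0
  15 (index 2): smaller elements after it = [] -> 0
Total inversions = 2 + 0 + 0 = 2
Final answer: 2


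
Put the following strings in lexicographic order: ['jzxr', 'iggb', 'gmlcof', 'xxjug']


Compare strings character by character (the first differing letter decides):
  'gmlcof' < 'iggb' since 'g' < 'i' at position 1
  'iggb' < 'jzxr' since 'i' < 'j' at position 1
  'jzxr' < 'xxjug' since 'j' < 'x' at position 1
Chaining these comparisons gives the alphabetical order.
Final answer: ['gmlcof', 'iggb', 'jzxr', 'xxjug']


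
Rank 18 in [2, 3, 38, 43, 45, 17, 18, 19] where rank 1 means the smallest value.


Sort ascending: [2, 3, 17, 18, 19, 38, 43, 45]
Find 18 in the sorted list.
18 is at position 4 (1-indexed).
Final answer: 4


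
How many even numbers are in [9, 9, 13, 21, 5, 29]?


Check each element:
  9 is odd
  9 is odd
  13 is odd
  21 is odd
  5 is odd
  29 is odd
Evens: []
Count of evens = 0
Final answer: 0


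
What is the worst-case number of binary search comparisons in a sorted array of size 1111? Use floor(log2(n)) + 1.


Binary search halves the search space each step.
Maximum comparisons = floor(log2(1111)) + 1
log2(1111) = 10.1176
floor(log2(1111)) = 10, so 10 + 1 = 11
Final answer: 11


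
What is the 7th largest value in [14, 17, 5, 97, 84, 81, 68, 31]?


Sort descending: [97, 84, 81, 68, 31, 17, 14, 5]
The 7th element (1-indexed) is at index 6.
Value = 14
Final answer: 14


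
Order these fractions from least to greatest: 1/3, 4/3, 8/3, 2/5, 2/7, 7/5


Convert to decimal for comparison:
  1/3 = 0.3333
  4/3 = 1.3333
  8/3 = 2.6667
  2/5 = 0.4
  2/7 = 0.2857
  7/5 = 1.4
Decimals in increasing order: 0.2857 < 0.3333 < 0.4 < 1.3333 < 1.4 < 2.6667
Writing each back as its fraction gives the sorted order.
Final answer: 2/7, 1/3, 2/5, 4/3, 7/5, 8/3


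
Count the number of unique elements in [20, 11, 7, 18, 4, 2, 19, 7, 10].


List all unique values:
Distinct values: [2, 4, 7, 10, 11, 18, 19, 20]
Count = 8
Final answer: 8


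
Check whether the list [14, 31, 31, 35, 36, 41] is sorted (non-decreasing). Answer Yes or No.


Check consecutive pairs:
  14 <= 31? True
  31 <= 31? True
  31 <= 35? True
  35 <= 36? True
  36 <= 41? True
Every consecutive pair is in order, so the list is non-decreasing.
Final answer: Yes


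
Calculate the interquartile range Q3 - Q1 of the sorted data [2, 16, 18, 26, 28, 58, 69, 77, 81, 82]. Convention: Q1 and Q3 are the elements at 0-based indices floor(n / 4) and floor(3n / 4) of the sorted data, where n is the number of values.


The data has n = 10 elements.
Q1 index = floor(10 / 4) = floor(2.5) = 2; Q3 index = floor(3 * 10 / 4) = floor(7.5) = 7
Q1 = element at index 2 = 18
Q3 = element at index 7 = 77
IQR = 77 - 18 = 59
Final answer: 59


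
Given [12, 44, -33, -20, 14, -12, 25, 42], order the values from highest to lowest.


Original list: [12, 44, -33, -20, 14, -12, 25, 42]
Repeatedly take the largest remaining element:
  Remaining [12, 44, -33, -20, 14, -12, 25, 42] -> largest is 44
  Remaining [12, -33, -20, 14, -12, 25, 42] -> largest is 42
  Remaining [12, -33, -20, 14, -12, 25] -> largest is 25
  Remaining [12, -33, -20, 14, -12] -> largest is 14
  Remaining [12, -33, -20, -12] -> largest is 12
  Remaining [-33, -20, -12] -> largest is -12
  Remaining [-33, -20] -> largest is -20
  Remaining [-33] -> largest is -33
Collecting the picks in order gives the descending list.
Final answer: [44, 42, 25, 14, 12, -12, -20, -33]


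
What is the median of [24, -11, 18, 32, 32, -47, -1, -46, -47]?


First, sort the list: [-47, -47, -46, -11, -1, 18, 24, 32, 32]
The list has 9 elements (odd count).
The middle index is 4 (0-based), and the element there is -1.
Final answer: -1


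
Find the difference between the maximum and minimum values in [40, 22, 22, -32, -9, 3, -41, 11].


Maximum value: 40
Minimum value: -41
Range = 40 - (-41) = 81
Final answer: 81


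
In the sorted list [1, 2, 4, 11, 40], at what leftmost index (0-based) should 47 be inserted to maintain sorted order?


List is sorted: [1, 2, 4, 11, 40]
We need the leftmost position where 47 can be inserted, i.e. the first index whose element is >= 47 (or the end of the list if none is).
Binary search with low=0, high=5 (0-based indices):
  low=0, high=5, mid=2: a[2]=4 < 47, so low = 3
  low=3, high=5, mid=4: a[4]=40 < 47, so low = 5
Now low = high = 5, so the insertion index is 5.
Final answer: 5


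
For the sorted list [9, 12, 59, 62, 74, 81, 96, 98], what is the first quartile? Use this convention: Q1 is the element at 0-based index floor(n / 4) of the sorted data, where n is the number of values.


The list has n = 8 elements.
Q1 index = floor(8 / 4) = floor(2) = 2
Counting from index 0 in the sorted data, the element at index 2 is 59.
Final answer: 59


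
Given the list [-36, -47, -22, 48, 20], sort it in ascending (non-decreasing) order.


Original list: [-36, -47, -22, 48, 20]
Repeatedly take the smallest remaining element:
  Remaining [-36, -47, -22, 48, 20] -> smallest is -47
  Remaining [-36, -22, 48, 20] -> smallest is -36
  Remaining [-22, 48, 20] -> smallest is -22
  Remaining [48, 20] -> smallest is 20
  Remaining [48] -> smallest is 48
Collecting the picks in order gives the sorted list.
Final answer: [-47, -36, -22, 20, 48]


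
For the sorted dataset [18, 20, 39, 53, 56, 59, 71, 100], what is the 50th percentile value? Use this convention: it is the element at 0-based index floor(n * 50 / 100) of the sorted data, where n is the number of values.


The dataset has n = 8 elements.
Index = floor(8 * 50 / 100) = floor(400 / 100) = floor(4) = 4
Counting from index 0 in the sorted data, the element at index 4 is 56.
Final answer: 56


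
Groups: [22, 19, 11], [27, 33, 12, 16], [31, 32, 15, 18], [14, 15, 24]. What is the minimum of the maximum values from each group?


Find max of each group:
  Group 1: [22, 19, 11] -> max = 22
  Group 2: [27, 33, 12, 16] -> max = 33
  Group 3: [31, 32, 15, 18] -> max = 32
  Group 4: [14, 15, 24] -> max = 24
Maxes: [22, 33, 32, 24]
Minimum of maxes = 22
Final answer: 22


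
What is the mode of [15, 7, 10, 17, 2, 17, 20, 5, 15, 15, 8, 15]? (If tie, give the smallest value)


Count the frequency of each value:
  2 appears 1 time(s)
  5 appears 1 time(s)
  7 appears 1 time(s)
  8 appears 1 time(s)
  10 appears 1 time(s)
  15 appears 4 time(s)
  17 appears 2 time(s)
  20 appears 1 time(s)
Maximum frequency is 4.
Only 15 reaches that frequency, so it is the mode.
Final answer: 15


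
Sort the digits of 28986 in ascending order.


The number 28986 has digits: 2, 8, 9, 8, 6
Sorted: 2, 6, 8, 8, 9
Joining the sorted digits gives the result.
Final answer: 26889
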